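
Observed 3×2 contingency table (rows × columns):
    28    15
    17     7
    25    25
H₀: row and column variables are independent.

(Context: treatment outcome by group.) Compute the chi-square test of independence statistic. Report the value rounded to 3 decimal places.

Row totals [43, 24, 50], col totals [70, 47], n=117
χ² = (28−25.73)²/25.73 + (15−17.27)²/17.27 + (17−14.36)²/14.36 + (7−9.64)²/9.64 + (25−29.91)²/29.91 + (25−20.09)²/20.09 = 3.7193
df = 2

test statistic = 3.719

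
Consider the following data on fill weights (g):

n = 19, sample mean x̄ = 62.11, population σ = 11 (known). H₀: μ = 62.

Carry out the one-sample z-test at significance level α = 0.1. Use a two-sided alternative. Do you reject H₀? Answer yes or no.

SE = σ/√n = 11/√19 = 2.5236
z = (x̄−μ₀)/SE = (62.11−62)/2.5236 = 0.0436
p-value (two-sided) = 0.96523
At α=0.1: p ≥ α → fail to reject H₀

reject H₀: no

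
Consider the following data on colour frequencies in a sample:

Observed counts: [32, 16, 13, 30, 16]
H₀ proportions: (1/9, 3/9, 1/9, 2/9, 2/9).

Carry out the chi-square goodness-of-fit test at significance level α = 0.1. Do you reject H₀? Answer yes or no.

n = 107; E_i = n·p_i = [11.89, 35.67, 11.89, 23.78, 23.78]
χ² = (32−11.89)²/11.89 + (16−35.67)²/35.67 + (13−11.89)²/11.89 + (30−23.78)²/23.78 + (16−23.78)²/23.78 = 49.1402
df = 4
p-value (upper-tail) = 0.00000
At α=0.1: p < α → reject H₀

reject H₀: yes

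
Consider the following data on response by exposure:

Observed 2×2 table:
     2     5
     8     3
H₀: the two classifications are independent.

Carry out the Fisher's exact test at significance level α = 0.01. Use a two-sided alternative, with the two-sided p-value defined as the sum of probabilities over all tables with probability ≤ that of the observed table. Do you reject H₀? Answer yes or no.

Margins: r₁=7, r₂=11, c₁=10, c₂=8, n=18
p_obs = C(7,2)·C(11,8)/C(18,10); sum pmf over tables with pmf ≤ p_obs
p-value (two-sided) = 0.14480
At α=0.01: p ≥ α → fail to reject H₀

reject H₀: no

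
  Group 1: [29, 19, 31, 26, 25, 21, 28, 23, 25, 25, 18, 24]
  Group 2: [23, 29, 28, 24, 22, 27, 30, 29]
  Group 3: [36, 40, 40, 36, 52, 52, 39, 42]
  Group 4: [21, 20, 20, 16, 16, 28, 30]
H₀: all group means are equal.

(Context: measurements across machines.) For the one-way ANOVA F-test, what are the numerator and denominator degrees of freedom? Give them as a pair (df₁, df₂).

k = 4 groups, N = 35 total
df = (k−1, N−k) = (4−1, 35−4) = (3, 31)

degrees of freedom = [3, 31]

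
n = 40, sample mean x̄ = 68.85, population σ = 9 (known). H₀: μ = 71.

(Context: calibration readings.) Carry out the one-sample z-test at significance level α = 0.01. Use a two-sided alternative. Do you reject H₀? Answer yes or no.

reject H₀: no

SE = σ/√n = 9/√40 = 1.4230
z = (x̄−μ₀)/SE = (68.85−71)/1.4230 = -1.5109
p-value (two-sided) = 0.13082
At α=0.01: p ≥ α → fail to reject H₀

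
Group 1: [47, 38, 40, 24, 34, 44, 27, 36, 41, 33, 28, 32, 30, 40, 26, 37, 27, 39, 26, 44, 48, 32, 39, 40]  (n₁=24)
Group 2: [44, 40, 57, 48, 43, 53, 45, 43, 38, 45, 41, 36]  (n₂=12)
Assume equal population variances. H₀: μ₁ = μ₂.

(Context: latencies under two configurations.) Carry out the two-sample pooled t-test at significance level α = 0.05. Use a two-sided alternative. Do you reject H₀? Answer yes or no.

reject H₀: yes

x̄₁=35.500, s₁=7.022, n₁=24
x̄₂=44.417, s₂=5.977, n₂=12
s_p² = [23·7.022² + 11·5.977²]/34 = 44.9093
SE = √(s_p²·(1/24+1/12)) = 2.3693
t = (35.500−44.417)/2.3693 = -3.7634
df = 34
p-value (two-sided) = 0.00063
At α=0.05: p < α → reject H₀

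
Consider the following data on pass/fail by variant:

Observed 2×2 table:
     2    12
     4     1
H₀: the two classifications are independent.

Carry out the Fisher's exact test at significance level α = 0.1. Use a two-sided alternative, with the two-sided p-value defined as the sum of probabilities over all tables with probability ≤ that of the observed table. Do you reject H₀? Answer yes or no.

reject H₀: yes

Margins: r₁=14, r₂=5, c₁=6, c₂=13, n=19
p_obs = C(14,2)·C(5,4)/C(19,6); sum pmf over tables with pmf ≤ p_obs
p-value (two-sided) = 0.01729
At α=0.1: p < α → reject H₀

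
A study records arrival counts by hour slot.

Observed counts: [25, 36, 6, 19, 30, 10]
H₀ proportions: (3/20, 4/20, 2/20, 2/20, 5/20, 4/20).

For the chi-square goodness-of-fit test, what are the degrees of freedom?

df = k − 1 = 6 − 1 = 5

degrees of freedom = 5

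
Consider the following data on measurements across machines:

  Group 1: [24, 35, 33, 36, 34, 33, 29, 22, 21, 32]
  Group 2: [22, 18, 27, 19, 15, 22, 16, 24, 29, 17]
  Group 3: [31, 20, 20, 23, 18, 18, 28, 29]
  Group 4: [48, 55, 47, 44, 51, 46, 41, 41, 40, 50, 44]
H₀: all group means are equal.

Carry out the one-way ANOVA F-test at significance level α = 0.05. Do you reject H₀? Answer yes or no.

reject H₀: yes

Group means [29.90, 20.90, 23.38, 46.09], grand mean 30.821
SSB = Σnᵢ(x̄ᵢ−x̄)² = 4001.159; SSW = ΣΣ(x−x̄ᵢ)² = 894.584
MSB = 4001.159/3 = 1333.7198; MSW = 894.584/35 = 25.5595
F = MSB/MSW = 52.1809
df = (3, 35)
p-value (upper-tail) = 0.00000
At α=0.05: p < α → reject H₀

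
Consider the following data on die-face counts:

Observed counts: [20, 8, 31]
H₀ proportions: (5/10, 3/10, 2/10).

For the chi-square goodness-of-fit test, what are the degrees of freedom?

degrees of freedom = 2

df = k − 1 = 3 − 1 = 2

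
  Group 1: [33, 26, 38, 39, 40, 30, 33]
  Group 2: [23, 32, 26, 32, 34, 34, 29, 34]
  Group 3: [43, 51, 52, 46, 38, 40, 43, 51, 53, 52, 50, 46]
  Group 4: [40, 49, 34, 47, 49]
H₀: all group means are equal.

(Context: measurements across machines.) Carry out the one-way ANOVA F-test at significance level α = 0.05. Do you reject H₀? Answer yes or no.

Group means [34.14, 30.50, 47.08, 43.80], grand mean 39.594
SSB = Σnᵢ(x̄ᵢ−x̄)² = 1631.145; SSW = ΣΣ(x−x̄ᵢ)² = 744.574
MSB = 1631.145/3 = 543.7150; MSW = 744.574/28 = 26.5919
F = MSB/MSW = 20.4466
df = (3, 28)
p-value (upper-tail) = 0.00000
At α=0.05: p < α → reject H₀

reject H₀: yes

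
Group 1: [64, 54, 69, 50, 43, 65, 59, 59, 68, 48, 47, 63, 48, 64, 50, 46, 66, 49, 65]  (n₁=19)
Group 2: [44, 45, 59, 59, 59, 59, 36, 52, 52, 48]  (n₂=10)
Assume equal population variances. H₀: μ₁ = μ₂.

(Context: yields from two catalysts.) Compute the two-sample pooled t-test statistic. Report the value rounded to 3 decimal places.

test statistic = 1.626

x̄₁=56.684, s₁=8.705, n₁=19
x̄₂=51.300, s₂=8.001, n₂=10
s_p² = [18·8.705² + 9·8.001²]/27 = 71.8595
SE = √(s_p²·(1/19+1/10)) = 3.3118
t = (56.684−51.300)/3.3118 = 1.6258
df = 27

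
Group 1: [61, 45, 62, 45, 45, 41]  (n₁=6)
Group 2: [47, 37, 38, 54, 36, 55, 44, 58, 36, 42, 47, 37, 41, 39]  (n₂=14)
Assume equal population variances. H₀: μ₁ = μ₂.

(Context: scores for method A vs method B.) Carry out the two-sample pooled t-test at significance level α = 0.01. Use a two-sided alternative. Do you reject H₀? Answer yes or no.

reject H₀: no

x̄₁=49.833, s₁=9.174, n₁=6
x̄₂=43.643, s₂=7.510, n₂=14
s_p² = [5·9.174² + 13·7.510²]/18 = 64.1138
SE = √(s_p²·(1/6+1/14)) = 3.9071
t = (49.833−43.643)/3.9071 = 1.5844
df = 18
p-value (two-sided) = 0.13051
At α=0.01: p ≥ α → fail to reject H₀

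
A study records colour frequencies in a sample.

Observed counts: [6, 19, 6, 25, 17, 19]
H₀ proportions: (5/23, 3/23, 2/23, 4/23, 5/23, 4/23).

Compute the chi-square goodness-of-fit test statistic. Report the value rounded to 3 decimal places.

n = 92; E_i = n·p_i = [20.00, 12.00, 8.00, 16.00, 20.00, 16.00]
χ² = (6−20.00)²/20.00 + (19−12.00)²/12.00 + (6−8.00)²/8.00 + (25−16.00)²/16.00 + (17−20.00)²/20.00 + (19−16.00)²/16.00 = 20.4583
df = 5

test statistic = 20.458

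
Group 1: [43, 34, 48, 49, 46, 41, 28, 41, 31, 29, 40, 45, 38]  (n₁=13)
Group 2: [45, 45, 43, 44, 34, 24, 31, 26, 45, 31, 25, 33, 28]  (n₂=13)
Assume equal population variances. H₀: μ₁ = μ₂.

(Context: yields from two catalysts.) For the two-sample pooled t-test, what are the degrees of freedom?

df = n₁ + n₂ − 2 = 13 + 13 − 2 = 24

degrees of freedom = 24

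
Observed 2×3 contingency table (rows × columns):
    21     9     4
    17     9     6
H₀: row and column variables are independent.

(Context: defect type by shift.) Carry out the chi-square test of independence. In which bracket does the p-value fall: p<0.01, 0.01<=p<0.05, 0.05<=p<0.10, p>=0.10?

Row totals [34, 32], col totals [38, 18, 10], n=66
χ² = (21−19.58)²/19.58 + (9−9.27)²/9.27 + (4−5.15)²/5.15 + (17−18.42)²/18.42 + (9−8.73)²/8.73 + (6−4.85)²/4.85 = 0.7611
df = 2
p-value (upper-tail) = 0.68347
→ bracket: p>=0.10

p-value bracket: p>=0.10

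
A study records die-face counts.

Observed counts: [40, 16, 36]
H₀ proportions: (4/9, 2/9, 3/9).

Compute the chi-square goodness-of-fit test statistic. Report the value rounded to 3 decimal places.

n = 92; E_i = n·p_i = [40.89, 20.44, 30.67]
χ² = (40−40.89)²/40.89 + (16−20.44)²/20.44 + (36−30.67)²/30.67 = 1.9130
df = 2

test statistic = 1.913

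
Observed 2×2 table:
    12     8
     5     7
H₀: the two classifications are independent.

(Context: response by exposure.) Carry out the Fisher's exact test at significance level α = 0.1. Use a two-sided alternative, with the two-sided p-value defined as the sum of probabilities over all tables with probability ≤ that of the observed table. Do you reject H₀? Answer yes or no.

Margins: r₁=20, r₂=12, c₁=17, c₂=15, n=32
p_obs = C(20,12)·C(12,5)/C(32,17); sum pmf over tables with pmf ≤ p_obs
p-value (two-sided) = 0.46701
At α=0.1: p ≥ α → fail to reject H₀

reject H₀: no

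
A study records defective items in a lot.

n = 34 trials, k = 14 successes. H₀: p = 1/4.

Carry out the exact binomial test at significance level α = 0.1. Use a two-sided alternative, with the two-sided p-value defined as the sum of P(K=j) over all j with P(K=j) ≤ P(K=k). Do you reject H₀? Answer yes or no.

reject H₀: yes

Exact binomial: n=34, k=14, p₀=1/4=0.2500
P(X=j) = C(n,j)·p₀^j·(1−p₀)^(n−j); p = Σ P(X=j) over j with P(X=j) ≤ P(X=14)
p-value (two-sided) = 0.04485
At α=0.1: p < α → reject H₀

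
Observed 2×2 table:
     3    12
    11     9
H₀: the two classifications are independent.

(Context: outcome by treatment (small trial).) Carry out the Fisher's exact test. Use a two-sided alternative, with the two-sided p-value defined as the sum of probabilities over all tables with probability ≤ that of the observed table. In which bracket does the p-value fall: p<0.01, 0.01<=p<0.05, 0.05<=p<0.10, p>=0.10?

p-value bracket: 0.01<=p<0.05

Margins: r₁=15, r₂=20, c₁=14, c₂=21, n=35
p_obs = C(15,3)·C(20,11)/C(35,14); sum pmf over tables with pmf ≤ p_obs
p-value (two-sided) = 0.04614
→ bracket: 0.01<=p<0.05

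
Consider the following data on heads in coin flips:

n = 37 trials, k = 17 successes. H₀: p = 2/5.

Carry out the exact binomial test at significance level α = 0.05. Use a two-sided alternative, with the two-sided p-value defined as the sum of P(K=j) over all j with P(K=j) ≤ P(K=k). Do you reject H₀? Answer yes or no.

Exact binomial: n=37, k=17, p₀=2/5=0.4000
P(X=j) = C(n,j)·p₀^j·(1−p₀)^(n−j); p = Σ P(X=j) over j with P(X=j) ≤ P(X=17)
p-value (two-sided) = 0.50360
At α=0.05: p ≥ α → fail to reject H₀

reject H₀: no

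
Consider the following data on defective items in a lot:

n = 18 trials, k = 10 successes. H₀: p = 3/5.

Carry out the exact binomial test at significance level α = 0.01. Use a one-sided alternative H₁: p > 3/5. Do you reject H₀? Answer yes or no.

Exact binomial: n=18, k=10, p₀=3/5=0.6000
P(X≥10) from Σ C(n,i)·p₀^i·(1−p₀)^(n−i)
p-value (one-sided, H₁ greater) = 0.73684
At α=0.01: p ≥ α → fail to reject H₀

reject H₀: no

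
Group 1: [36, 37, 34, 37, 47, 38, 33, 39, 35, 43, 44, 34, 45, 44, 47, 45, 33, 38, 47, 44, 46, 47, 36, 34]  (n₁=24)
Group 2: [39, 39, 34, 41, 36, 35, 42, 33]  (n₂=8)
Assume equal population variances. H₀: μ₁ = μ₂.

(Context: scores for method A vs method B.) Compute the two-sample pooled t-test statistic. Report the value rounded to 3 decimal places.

x̄₁=40.125, s₁=5.228, n₁=24
x̄₂=37.375, s₂=3.335, n₂=8
s_p² = [23·5.228² + 7·3.335²]/30 = 23.5500
SE = √(s_p²·(1/24+1/8)) = 1.9812
t = (40.125−37.375)/1.9812 = 1.3881
df = 30

test statistic = 1.388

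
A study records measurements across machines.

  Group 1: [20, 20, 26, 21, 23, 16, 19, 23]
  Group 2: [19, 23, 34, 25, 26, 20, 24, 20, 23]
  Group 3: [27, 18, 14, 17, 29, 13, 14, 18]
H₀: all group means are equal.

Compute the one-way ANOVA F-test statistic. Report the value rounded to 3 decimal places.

Group means [21.00, 23.78, 18.75], grand mean 21.280
SSB = Σnᵢ(x̄ᵢ−x̄)² = 107.984; SSW = ΣΣ(x−x̄ᵢ)² = 483.056
MSB = 107.984/2 = 53.9922; MSW = 483.056/22 = 21.9571
F = MSB/MSW = 2.4590
df = (2, 22)

test statistic = 2.459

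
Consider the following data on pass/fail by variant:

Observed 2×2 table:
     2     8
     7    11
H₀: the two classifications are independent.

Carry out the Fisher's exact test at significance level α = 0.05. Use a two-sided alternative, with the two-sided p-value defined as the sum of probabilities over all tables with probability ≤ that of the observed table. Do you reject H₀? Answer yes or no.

Margins: r₁=10, r₂=18, c₁=9, c₂=19, n=28
p_obs = C(10,2)·C(18,7)/C(28,9); sum pmf over tables with pmf ≤ p_obs
p-value (two-sided) = 0.41697
At α=0.05: p ≥ α → fail to reject H₀

reject H₀: no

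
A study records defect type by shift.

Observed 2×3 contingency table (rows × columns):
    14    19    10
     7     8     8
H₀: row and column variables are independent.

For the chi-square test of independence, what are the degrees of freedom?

df = (r−1)(c−1) = (2−1)·(3−1) = 2

degrees of freedom = 2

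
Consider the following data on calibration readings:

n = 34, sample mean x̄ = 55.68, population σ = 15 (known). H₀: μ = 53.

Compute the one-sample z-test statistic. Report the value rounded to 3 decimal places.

test statistic = 1.042

SE = σ/√n = 15/√34 = 2.5725
z = (x̄−μ₀)/SE = (55.68−53)/2.5725 = 1.0418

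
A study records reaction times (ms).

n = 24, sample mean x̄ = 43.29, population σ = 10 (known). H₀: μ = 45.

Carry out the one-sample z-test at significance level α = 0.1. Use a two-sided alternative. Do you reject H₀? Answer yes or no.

reject H₀: no

SE = σ/√n = 10/√24 = 2.0412
z = (x̄−μ₀)/SE = (43.29−45)/2.0412 = -0.8377
p-value (two-sided) = 0.40218
At α=0.1: p ≥ α → fail to reject H₀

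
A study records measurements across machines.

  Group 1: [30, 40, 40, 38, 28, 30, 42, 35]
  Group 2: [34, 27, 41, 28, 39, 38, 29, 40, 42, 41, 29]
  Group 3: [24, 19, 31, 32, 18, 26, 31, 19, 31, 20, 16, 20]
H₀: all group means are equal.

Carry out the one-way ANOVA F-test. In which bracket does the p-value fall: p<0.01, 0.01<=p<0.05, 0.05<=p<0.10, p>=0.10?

Group means [35.38, 35.27, 23.92], grand mean 30.903
SSB = Σnᵢ(x̄ᵢ−x̄)² = 955.736; SSW = ΣΣ(x−x̄ᵢ)² = 958.973
MSB = 955.736/2 = 477.8681; MSW = 958.973/28 = 34.2491
F = MSB/MSW = 13.9527
df = (2, 28)
p-value (upper-tail) = 0.00006
→ bracket: p<0.01

p-value bracket: p<0.01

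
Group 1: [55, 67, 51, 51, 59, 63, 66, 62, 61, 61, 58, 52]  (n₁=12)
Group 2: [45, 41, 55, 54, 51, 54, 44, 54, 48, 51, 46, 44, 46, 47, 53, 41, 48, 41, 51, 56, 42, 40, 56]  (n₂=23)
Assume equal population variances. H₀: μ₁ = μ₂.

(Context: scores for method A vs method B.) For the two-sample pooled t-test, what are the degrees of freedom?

df = n₁ + n₂ − 2 = 12 + 23 − 2 = 33

degrees of freedom = 33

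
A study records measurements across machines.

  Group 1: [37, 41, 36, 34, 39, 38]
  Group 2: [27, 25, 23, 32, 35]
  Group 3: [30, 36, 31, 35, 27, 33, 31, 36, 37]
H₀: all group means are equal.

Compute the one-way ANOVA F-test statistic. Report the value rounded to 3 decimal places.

test statistic = 8.785

Group means [37.50, 28.40, 32.89], grand mean 33.150
SSB = Σnᵢ(x̄ᵢ−x̄)² = 226.961; SSW = ΣΣ(x−x̄ᵢ)² = 219.589
MSB = 226.961/2 = 113.4806; MSW = 219.589/17 = 12.9170
F = MSB/MSW = 8.7854
df = (2, 17)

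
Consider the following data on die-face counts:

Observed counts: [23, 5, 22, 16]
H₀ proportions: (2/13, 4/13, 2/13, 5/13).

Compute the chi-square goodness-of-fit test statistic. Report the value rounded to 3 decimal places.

n = 66; E_i = n·p_i = [10.15, 20.31, 10.15, 25.38]
χ² = (23−10.15)²/10.15 + (5−20.31)²/20.31 + (22−10.15)²/10.15 + (16−25.38)²/25.38 = 45.0811
df = 3

test statistic = 45.081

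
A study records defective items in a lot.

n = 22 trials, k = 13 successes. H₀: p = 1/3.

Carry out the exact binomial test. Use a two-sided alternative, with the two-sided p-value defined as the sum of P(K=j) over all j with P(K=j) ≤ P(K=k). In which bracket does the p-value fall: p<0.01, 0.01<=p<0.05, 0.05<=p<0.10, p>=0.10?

p-value bracket: 0.01<=p<0.05

Exact binomial: n=22, k=13, p₀=1/3=0.3333
P(X=j) = C(n,j)·p₀^j·(1−p₀)^(n−j); p = Σ P(X=j) over j with P(X=j) ≤ P(X=13)
p-value (two-sided) = 0.02093
→ bracket: 0.01<=p<0.05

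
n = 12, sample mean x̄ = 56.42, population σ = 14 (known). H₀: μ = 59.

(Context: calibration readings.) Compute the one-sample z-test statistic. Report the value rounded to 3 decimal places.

test statistic = -0.638

SE = σ/√n = 14/√12 = 4.0415
z = (x̄−μ₀)/SE = (56.42−59)/4.0415 = -0.6384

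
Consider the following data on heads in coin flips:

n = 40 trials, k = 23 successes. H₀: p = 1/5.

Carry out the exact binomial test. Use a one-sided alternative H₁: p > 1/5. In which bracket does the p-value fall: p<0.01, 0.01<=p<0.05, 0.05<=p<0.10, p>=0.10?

Exact binomial: n=40, k=23, p₀=1/5=0.2000
P(X≥23) from Σ C(n,i)·p₀^i·(1−p₀)^(n−i)
p-value (one-sided, H₁ greater) = 0.00000
→ bracket: p<0.01

p-value bracket: p<0.01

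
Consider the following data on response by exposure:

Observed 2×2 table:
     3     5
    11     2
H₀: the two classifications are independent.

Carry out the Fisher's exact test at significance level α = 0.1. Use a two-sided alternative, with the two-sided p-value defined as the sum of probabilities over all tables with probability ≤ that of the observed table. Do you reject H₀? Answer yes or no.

Margins: r₁=8, r₂=13, c₁=14, c₂=7, n=21
p_obs = C(8,3)·C(13,11)/C(21,14); sum pmf over tables with pmf ≤ p_obs
p-value (two-sided) = 0.05552
At α=0.1: p < α → reject H₀

reject H₀: yes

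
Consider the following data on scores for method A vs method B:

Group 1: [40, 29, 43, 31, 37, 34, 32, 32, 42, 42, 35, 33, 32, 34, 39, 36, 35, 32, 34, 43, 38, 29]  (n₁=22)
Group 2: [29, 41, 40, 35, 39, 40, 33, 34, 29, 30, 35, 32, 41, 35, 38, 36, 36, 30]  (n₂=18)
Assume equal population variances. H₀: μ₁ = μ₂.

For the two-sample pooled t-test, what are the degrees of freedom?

df = n₁ + n₂ − 2 = 22 + 18 − 2 = 38

degrees of freedom = 38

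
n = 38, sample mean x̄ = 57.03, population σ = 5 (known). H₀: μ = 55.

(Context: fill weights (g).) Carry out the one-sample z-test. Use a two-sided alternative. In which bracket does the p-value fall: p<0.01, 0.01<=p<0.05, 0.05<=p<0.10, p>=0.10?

p-value bracket: 0.01<=p<0.05

SE = σ/√n = 5/√38 = 0.8111
z = (x̄−μ₀)/SE = (57.03−55)/0.8111 = 2.5028
p-value (two-sided) = 0.01232
→ bracket: 0.01<=p<0.05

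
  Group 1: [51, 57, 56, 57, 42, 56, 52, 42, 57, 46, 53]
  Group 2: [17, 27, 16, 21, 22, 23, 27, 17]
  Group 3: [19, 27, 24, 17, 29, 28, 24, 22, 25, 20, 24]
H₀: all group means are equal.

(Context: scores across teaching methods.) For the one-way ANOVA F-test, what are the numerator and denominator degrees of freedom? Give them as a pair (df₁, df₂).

degrees of freedom = [2, 27]

k = 3 groups, N = 30 total
df = (k−1, N−k) = (3−1, 30−3) = (2, 27)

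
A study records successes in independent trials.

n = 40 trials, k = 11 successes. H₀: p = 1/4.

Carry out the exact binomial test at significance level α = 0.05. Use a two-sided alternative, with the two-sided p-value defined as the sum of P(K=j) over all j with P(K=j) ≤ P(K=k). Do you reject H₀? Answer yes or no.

Exact binomial: n=40, k=11, p₀=1/4=0.2500
P(X=j) = C(n,j)·p₀^j·(1−p₀)^(n−j); p = Σ P(X=j) over j with P(X=j) ≤ P(X=11)
p-value (two-sided) = 0.71593
At α=0.05: p ≥ α → fail to reject H₀

reject H₀: no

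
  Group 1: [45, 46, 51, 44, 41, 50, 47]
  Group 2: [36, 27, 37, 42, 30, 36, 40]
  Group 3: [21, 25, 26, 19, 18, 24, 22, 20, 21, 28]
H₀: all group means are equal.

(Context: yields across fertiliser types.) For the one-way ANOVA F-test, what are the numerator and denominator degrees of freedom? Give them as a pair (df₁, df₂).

k = 3 groups, N = 24 total
df = (k−1, N−k) = (3−1, 24−3) = (2, 21)

degrees of freedom = [2, 21]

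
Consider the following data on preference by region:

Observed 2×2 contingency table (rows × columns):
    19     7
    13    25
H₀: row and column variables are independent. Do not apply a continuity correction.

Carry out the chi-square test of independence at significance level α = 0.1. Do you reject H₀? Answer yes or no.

Row totals [26, 38], col totals [32, 32], n=64
χ² = (19−13.00)²/13.00 + (7−13.00)²/13.00 + (13−19.00)²/19.00 + (25−19.00)²/19.00 = 9.3279
df = 1
p-value (upper-tail) = 0.00226
At α=0.1: p < α → reject H₀

reject H₀: yes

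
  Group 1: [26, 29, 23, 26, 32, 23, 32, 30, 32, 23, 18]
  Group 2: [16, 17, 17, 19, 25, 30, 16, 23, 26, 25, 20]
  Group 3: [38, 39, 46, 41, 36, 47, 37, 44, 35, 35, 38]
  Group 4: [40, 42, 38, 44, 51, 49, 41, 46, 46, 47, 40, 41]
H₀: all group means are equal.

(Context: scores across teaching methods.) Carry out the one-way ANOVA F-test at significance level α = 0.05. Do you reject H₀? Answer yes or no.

reject H₀: yes

Group means [26.73, 21.27, 39.64, 43.75], grand mean 33.089
SSB = Σnᵢ(x̄ᵢ−x̄)² = 3816.485; SSW = ΣΣ(x−x̄ᵢ)² = 811.159
MSB = 3816.485/3 = 1272.1618; MSW = 811.159/41 = 19.7844
F = MSB/MSW = 64.3014
df = (3, 41)
p-value (upper-tail) = 0.00000
At α=0.05: p < α → reject H₀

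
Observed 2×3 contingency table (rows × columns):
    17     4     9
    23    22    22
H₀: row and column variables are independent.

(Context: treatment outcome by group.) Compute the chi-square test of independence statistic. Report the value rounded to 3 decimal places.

test statistic = 5.500

Row totals [30, 67], col totals [40, 26, 31], n=97
χ² = (17−12.37)²/12.37 + (4−8.04)²/8.04 + (9−9.59)²/9.59 + (23−27.63)²/27.63 + (22−17.96)²/17.96 + (22−21.41)²/21.41 = 5.5000
df = 2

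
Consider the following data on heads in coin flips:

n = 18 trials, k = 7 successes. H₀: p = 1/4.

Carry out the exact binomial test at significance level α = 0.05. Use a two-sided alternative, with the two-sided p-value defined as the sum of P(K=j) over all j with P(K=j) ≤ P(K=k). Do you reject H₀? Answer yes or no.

Exact binomial: n=18, k=7, p₀=1/4=0.2500
P(X=j) = C(n,j)·p₀^j·(1−p₀)^(n−j); p = Σ P(X=j) over j with P(X=j) ≤ P(X=7)
p-value (two-sided) = 0.17845
At α=0.05: p ≥ α → fail to reject H₀

reject H₀: no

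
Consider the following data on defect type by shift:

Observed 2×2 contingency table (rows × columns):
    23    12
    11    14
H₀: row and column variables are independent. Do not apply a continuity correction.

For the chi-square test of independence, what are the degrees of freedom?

degrees of freedom = 1

df = (r−1)(c−1) = (2−1)·(2−1) = 1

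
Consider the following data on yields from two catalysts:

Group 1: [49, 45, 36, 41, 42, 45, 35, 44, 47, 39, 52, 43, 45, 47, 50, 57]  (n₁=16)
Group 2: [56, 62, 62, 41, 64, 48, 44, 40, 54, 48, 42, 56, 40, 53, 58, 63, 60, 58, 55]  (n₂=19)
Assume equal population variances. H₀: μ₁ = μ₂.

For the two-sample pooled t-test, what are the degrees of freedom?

degrees of freedom = 33

df = n₁ + n₂ − 2 = 16 + 19 − 2 = 33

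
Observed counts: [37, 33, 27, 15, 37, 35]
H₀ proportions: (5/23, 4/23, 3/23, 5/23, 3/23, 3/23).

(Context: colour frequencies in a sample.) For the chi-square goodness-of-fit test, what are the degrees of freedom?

degrees of freedom = 5

df = k − 1 = 6 − 1 = 5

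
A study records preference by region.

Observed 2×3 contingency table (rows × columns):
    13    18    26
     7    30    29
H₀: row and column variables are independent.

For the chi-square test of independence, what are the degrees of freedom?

df = (r−1)(c−1) = (2−1)·(3−1) = 2

degrees of freedom = 2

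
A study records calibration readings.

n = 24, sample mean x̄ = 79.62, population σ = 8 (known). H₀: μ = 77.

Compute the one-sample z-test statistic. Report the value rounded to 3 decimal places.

SE = σ/√n = 8/√24 = 1.6330
z = (x̄−μ₀)/SE = (79.62−77)/1.6330 = 1.6044

test statistic = 1.604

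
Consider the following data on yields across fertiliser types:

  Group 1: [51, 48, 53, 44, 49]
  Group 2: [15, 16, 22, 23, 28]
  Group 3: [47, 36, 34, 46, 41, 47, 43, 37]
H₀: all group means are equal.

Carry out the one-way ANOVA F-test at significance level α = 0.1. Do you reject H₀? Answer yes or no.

Group means [49.00, 20.80, 41.38], grand mean 37.778
SSB = Σnᵢ(x̄ᵢ−x̄)² = 2174.436; SSW = ΣΣ(x−x̄ᵢ)² = 350.675
MSB = 2174.436/2 = 1087.2181; MSW = 350.675/15 = 23.3783
F = MSB/MSW = 46.5054
df = (2, 15)
p-value (upper-tail) = 0.00000
At α=0.1: p < α → reject H₀

reject H₀: yes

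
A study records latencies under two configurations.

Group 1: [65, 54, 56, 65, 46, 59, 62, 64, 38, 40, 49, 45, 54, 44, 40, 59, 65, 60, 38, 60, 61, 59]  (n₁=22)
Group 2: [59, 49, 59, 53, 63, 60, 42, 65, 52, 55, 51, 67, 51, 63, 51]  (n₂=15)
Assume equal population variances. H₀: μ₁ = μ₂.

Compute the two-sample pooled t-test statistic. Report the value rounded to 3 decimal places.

test statistic = -0.775

x̄₁=53.773, s₁=9.512, n₁=22
x̄₂=56.000, s₂=6.969, n₂=15
s_p² = [21·9.512² + 14·6.969²]/35 = 73.7104
SE = √(s_p²·(1/22+1/15)) = 2.8748
t = (53.773−56.000)/2.8748 = -0.7748
df = 35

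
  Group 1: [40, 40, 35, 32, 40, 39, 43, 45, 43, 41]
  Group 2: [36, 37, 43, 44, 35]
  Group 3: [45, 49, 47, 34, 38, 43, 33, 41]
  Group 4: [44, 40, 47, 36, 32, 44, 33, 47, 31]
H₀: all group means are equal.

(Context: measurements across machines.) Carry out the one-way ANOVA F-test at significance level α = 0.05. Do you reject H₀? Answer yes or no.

Group means [39.80, 39.00, 41.25, 39.33], grand mean 39.906
SSB = Σnᵢ(x̄ᵢ−x̄)² = 21.619; SSW = ΣΣ(x−x̄ᵢ)² = 781.100
MSB = 21.619/3 = 7.2062; MSW = 781.100/28 = 27.8964
F = MSB/MSW = 0.2583
df = (3, 28)
p-value (upper-tail) = 0.85476
At α=0.05: p ≥ α → fail to reject H₀

reject H₀: no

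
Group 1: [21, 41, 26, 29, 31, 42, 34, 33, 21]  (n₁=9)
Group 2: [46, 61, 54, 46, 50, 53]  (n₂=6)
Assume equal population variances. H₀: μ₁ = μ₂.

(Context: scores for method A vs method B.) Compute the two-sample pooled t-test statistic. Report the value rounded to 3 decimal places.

test statistic = -5.689

x̄₁=30.889, s₁=7.607, n₁=9
x̄₂=51.667, s₂=5.680, n₂=6
s_p² = [8·7.607² + 5·5.680²]/13 = 48.0171
SE = √(s_p²·(1/9+1/6)) = 3.6521
t = (30.889−51.667)/3.6521 = -5.6892
df = 13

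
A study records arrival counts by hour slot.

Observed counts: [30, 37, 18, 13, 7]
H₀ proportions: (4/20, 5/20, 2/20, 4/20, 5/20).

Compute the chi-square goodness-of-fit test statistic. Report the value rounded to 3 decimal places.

test statistic = 30.781

n = 105; E_i = n·p_i = [21.00, 26.25, 10.50, 21.00, 26.25]
χ² = (30−21.00)²/21.00 + (37−26.25)²/26.25 + (18−10.50)²/10.50 + (13−21.00)²/21.00 + (7−26.25)²/26.25 = 30.7810
df = 4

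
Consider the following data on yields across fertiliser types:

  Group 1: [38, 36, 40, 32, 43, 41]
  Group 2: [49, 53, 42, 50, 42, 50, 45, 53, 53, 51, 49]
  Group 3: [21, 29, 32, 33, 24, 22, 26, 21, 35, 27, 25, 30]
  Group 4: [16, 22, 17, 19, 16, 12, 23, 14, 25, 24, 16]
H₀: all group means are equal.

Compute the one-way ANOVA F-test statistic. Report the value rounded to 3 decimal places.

Group means [38.33, 48.82, 27.08, 18.55], grand mean 32.400
SSB = Σnᵢ(x̄ᵢ−x̄)² = 5626.986; SSW = ΣΣ(x−x̄ᵢ)² = 682.614
MSB = 5626.986/3 = 1875.6621; MSW = 682.614/36 = 18.9615
F = MSB/MSW = 98.9196
df = (3, 36)

test statistic = 98.920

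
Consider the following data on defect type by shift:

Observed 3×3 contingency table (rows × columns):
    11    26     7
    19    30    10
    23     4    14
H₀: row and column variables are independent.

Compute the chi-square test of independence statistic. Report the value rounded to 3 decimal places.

test statistic = 24.823

Row totals [44, 59, 41], col totals [53, 60, 31], n=144
χ² = (11−16.19)²/16.19 + (26−18.33)²/18.33 + (7−9.47)²/9.47 + (19−21.72)²/21.72 + (30−24.58)²/24.58 + (10−12.70)²/12.70 + (23−15.09)²/15.09 + (4−17.08)²/17.08 + (14−8.83)²/8.83 = 24.8234
df = 4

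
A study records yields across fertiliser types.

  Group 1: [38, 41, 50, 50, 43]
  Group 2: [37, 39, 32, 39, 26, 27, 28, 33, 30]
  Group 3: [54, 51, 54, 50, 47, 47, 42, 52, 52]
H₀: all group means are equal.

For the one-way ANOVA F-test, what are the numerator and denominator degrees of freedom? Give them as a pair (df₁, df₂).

degrees of freedom = [2, 20]

k = 3 groups, N = 23 total
df = (k−1, N−k) = (3−1, 23−3) = (2, 20)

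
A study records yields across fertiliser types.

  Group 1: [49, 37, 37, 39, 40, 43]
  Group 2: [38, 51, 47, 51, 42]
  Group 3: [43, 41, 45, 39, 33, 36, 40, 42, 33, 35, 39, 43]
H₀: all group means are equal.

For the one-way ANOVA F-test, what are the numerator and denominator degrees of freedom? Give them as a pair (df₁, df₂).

degrees of freedom = [2, 20]

k = 3 groups, N = 23 total
df = (k−1, N−k) = (3−1, 23−3) = (2, 20)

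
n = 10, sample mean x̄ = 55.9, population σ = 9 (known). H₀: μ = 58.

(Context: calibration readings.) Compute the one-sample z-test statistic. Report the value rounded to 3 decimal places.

test statistic = -0.738

SE = σ/√n = 9/√10 = 2.8460
z = (x̄−μ₀)/SE = (55.9−58)/2.8460 = -0.7379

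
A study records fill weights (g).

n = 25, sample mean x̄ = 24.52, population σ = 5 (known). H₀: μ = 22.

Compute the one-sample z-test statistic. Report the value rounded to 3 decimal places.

test statistic = 2.520

SE = σ/√n = 5/√25 = 1.0000
z = (x̄−μ₀)/SE = (24.52−22)/1.0000 = 2.5200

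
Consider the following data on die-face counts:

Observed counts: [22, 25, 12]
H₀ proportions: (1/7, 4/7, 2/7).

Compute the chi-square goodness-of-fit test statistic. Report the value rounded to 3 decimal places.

n = 59; E_i = n·p_i = [8.43, 33.71, 16.86]
χ² = (22−8.43)²/8.43 + (25−33.71)²/33.71 + (12−16.86)²/16.86 = 25.5042
df = 2

test statistic = 25.504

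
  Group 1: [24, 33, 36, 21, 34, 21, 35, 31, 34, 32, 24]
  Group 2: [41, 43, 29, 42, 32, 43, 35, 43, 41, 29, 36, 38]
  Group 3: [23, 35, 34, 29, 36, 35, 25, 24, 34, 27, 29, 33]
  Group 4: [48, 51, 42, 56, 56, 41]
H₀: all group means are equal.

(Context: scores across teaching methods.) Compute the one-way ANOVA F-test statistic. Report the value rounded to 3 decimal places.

test statistic = 20.370

Group means [29.55, 37.67, 30.33, 49.00], grand mean 35.000
SSB = Σnᵢ(x̄ᵢ−x̄)² = 1849.939; SSW = ΣΣ(x−x̄ᵢ)² = 1120.061
MSB = 1849.939/3 = 616.6465; MSW = 1120.061/37 = 30.2719
F = MSB/MSW = 20.3703
df = (3, 37)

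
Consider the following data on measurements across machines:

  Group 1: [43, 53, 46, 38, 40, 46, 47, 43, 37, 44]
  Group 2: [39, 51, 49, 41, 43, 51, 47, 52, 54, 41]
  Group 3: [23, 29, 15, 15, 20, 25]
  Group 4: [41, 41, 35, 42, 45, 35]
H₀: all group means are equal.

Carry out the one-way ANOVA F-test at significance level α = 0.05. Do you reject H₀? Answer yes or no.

Group means [43.70, 46.80, 21.17, 39.83], grand mean 39.719
SSB = Σnᵢ(x̄ᵢ−x̄)² = 2725.102; SSW = ΣΣ(x−x̄ᵢ)² = 699.367
MSB = 2725.102/3 = 908.3674; MSW = 699.367/28 = 24.9774
F = MSB/MSW = 36.3676
df = (3, 28)
p-value (upper-tail) = 0.00000
At α=0.05: p < α → reject H₀

reject H₀: yes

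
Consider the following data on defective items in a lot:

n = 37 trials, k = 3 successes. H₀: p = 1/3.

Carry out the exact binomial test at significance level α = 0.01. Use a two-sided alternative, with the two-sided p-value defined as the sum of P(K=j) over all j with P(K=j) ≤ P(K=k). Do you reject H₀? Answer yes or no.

Exact binomial: n=37, k=3, p₀=1/3=0.3333
P(X=j) = C(n,j)·p₀^j·(1−p₀)^(n−j); p = Σ P(X=j) over j with P(X=j) ≤ P(X=3)
p-value (two-sided) = 0.00066
At α=0.01: p < α → reject H₀

reject H₀: yes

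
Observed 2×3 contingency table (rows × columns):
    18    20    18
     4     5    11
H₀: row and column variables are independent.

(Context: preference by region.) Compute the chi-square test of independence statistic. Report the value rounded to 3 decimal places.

test statistic = 3.283

Row totals [56, 20], col totals [22, 25, 29], n=76
χ² = (18−16.21)²/16.21 + (20−18.42)²/18.42 + (18−21.37)²/21.37 + (4−5.79)²/5.79 + (5−6.58)²/6.58 + (11−7.63)²/7.63 = 3.2827
df = 2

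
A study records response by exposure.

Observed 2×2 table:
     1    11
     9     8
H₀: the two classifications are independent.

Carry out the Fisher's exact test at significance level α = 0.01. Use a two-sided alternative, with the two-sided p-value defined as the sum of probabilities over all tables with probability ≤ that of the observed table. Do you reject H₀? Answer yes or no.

Margins: r₁=12, r₂=17, c₁=10, c₂=19, n=29
p_obs = C(12,1)·C(17,9)/C(29,10); sum pmf over tables with pmf ≤ p_obs
p-value (two-sided) = 0.01909
At α=0.01: p ≥ α → fail to reject H₀

reject H₀: no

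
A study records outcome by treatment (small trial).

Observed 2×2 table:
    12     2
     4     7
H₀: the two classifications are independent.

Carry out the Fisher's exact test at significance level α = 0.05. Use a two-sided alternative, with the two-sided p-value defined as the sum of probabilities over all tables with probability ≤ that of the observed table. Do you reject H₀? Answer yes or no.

reject H₀: yes

Margins: r₁=14, r₂=11, c₁=16, c₂=9, n=25
p_obs = C(14,12)·C(11,4)/C(25,16); sum pmf over tables with pmf ≤ p_obs
p-value (two-sided) = 0.01684
At α=0.05: p < α → reject H₀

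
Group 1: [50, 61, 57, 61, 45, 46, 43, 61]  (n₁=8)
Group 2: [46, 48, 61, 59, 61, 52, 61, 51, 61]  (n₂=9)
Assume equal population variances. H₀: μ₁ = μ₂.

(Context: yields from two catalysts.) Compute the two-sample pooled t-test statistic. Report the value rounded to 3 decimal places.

x̄₁=53.000, s₁=7.838, n₁=8
x̄₂=55.556, s₂=6.247, n₂=9
s_p² = [7·7.838² + 8·6.247²]/15 = 49.4815
SE = √(s_p²·(1/8+1/9)) = 3.4181
t = (53.000−55.556)/3.4181 = -0.7477
df = 15

test statistic = -0.748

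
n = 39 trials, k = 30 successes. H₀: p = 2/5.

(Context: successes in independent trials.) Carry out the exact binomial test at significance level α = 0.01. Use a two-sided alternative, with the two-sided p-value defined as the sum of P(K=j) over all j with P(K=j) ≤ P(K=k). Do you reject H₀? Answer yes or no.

Exact binomial: n=39, k=30, p₀=2/5=0.4000
P(X=j) = C(n,j)·p₀^j·(1−p₀)^(n−j); p = Σ P(X=j) over j with P(X=j) ≤ P(X=30)
p-value (two-sided) = 0.00000
At α=0.01: p < α → reject H₀

reject H₀: yes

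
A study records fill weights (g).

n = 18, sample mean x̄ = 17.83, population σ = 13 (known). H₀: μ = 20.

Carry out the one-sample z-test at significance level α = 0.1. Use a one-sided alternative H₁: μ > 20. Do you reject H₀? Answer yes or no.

reject H₀: no

SE = σ/√n = 13/√18 = 3.0641
z = (x̄−μ₀)/SE = (17.83−20)/3.0641 = -0.7082
p-value (one-sided, H₁ greater) = 0.76059
At α=0.1: p ≥ α → fail to reject H₀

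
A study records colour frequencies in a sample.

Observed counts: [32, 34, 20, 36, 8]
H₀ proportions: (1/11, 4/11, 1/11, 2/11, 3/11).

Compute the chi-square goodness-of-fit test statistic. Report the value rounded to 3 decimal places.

test statistic = 71.582

n = 130; E_i = n·p_i = [11.82, 47.27, 11.82, 23.64, 35.45]
χ² = (32−11.82)²/11.82 + (34−47.27)²/47.27 + (20−11.82)²/11.82 + (36−23.64)²/23.64 + (8−35.45)²/35.45 = 71.5821
df = 4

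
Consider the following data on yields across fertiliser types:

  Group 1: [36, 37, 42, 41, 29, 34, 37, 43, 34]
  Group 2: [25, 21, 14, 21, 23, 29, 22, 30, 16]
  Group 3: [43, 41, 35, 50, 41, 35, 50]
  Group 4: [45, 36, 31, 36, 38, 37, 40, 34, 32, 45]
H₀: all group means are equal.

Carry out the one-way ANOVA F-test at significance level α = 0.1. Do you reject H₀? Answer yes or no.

Group means [37.00, 22.33, 42.14, 37.40], grand mean 34.371
SSB = Σnᵢ(x̄ᵢ−x̄)² = 1880.914; SSW = ΣΣ(x−x̄ᵢ)² = 821.257
MSB = 1880.914/3 = 626.9714; MSW = 821.257/31 = 26.4922
F = MSB/MSW = 23.6663
df = (3, 31)
p-value (upper-tail) = 0.00000
At α=0.1: p < α → reject H₀

reject H₀: yes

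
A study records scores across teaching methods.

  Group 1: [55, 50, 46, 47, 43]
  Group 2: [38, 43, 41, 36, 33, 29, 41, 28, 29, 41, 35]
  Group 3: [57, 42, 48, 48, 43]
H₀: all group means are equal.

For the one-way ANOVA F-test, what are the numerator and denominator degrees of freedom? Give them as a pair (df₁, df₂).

degrees of freedom = [2, 18]

k = 3 groups, N = 21 total
df = (k−1, N−k) = (3−1, 21−3) = (2, 18)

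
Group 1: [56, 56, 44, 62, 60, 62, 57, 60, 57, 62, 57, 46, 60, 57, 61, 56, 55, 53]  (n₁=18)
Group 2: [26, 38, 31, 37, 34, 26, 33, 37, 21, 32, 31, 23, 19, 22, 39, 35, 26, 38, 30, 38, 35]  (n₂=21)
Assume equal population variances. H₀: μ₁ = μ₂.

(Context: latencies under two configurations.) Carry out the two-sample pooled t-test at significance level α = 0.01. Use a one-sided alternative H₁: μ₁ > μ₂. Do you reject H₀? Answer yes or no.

x̄₁=56.722, s₁=5.027, n₁=18
x̄₂=31.000, s₂=6.301, n₂=21
s_p² = [17·5.027² + 20·6.301²]/37 = 33.0706
SE = √(s_p²·(1/18+1/21)) = 1.8472
t = (56.722−31.000)/1.8472 = 13.9252
df = 37
p-value (one-sided, H₁ greater) = 0.00000
At α=0.01: p < α → reject H₀

reject H₀: yes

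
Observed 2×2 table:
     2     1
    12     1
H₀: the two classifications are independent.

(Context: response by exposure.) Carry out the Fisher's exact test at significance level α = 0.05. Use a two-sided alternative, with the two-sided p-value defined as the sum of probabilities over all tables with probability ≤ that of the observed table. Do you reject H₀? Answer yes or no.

reject H₀: no

Margins: r₁=3, r₂=13, c₁=14, c₂=2, n=16
p_obs = C(3,2)·C(13,12)/C(16,14); sum pmf over tables with pmf ≤ p_obs
p-value (two-sided) = 0.35000
At α=0.05: p ≥ α → fail to reject H₀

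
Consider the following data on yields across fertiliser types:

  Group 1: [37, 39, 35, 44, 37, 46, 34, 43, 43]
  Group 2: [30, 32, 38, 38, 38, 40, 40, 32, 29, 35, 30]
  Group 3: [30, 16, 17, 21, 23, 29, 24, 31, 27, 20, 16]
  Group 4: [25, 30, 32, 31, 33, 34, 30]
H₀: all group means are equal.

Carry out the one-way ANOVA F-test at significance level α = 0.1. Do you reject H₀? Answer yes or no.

Group means [39.78, 34.73, 23.09, 30.71], grand mean 31.816
SSB = Σnᵢ(x̄ᵢ−x̄)² = 1509.635; SSW = ΣΣ(x−x̄ᵢ)² = 694.075
MSB = 1509.635/3 = 503.2118; MSW = 694.075/34 = 20.4140
F = MSB/MSW = 24.6504
df = (3, 34)
p-value (upper-tail) = 0.00000
At α=0.1: p < α → reject H₀

reject H₀: yes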